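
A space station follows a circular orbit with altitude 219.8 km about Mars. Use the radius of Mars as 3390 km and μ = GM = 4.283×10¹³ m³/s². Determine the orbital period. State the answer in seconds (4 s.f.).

r = 3390 + 219.8 = 3609.8 km = 3.6098×10⁶ m.
Kepler's third law: T = 2π√(r³/μ) = 2π√((3.610×10⁶)³ / 4.283×10¹³).
r³/μ = 1.098×10⁶ s², so T = 2π × 1.048×10³ = 6.585×10³ s.

T ≈ 6585 seconds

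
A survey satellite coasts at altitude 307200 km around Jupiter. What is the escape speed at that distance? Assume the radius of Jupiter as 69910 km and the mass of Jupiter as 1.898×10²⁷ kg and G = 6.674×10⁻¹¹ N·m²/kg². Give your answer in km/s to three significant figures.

μ = GM = 6.674×10⁻¹¹ × 1.898×10²⁷ = 1.267×10¹⁷ m³/s².
r = 69910 + 307200 = 377110 km = 3.7711×10⁸ m.
Escape speed v_esc = √(2μ/r) = √(2 × 1.267×10¹⁷ / 3.771×10⁸) = √(6.718×10⁸) = 25920 m/s.
= 25.92 km/s.

v_esc ≈ 25.9 km/s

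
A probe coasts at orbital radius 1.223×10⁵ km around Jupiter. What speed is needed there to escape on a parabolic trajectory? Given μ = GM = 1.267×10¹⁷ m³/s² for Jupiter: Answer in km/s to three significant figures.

r = 1.223×10⁵ km = 1.223×10⁸ m.
Escape speed v_esc = √(2μ/r) = √(2 × 1.267×10¹⁷ / 1.223×10⁸) = √(2.072×10⁹) = 45520 m/s.
= 45.52 km/s.

v_esc ≈ 45.5 km/s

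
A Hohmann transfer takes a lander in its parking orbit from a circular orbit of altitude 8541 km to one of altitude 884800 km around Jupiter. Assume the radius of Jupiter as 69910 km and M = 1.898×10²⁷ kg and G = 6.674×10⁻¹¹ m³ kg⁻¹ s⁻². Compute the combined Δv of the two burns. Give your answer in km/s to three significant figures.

Δv_total ≈ 21.5 km/s

μ = GM = 6.674×10⁻¹¹ × 1.898×10²⁷ = 1.267×10¹⁷ m³/s².
r₁ = 69910 + 8541 = 78451 km = 7.8451×10⁷ m.
r₂ = 69910 + 884800 = 954710 km = 9.5471×10⁸ m.
Transfer ellipse a_t = (r₁ + r₂)/2 = 5.166×10⁸ m.
At r₁: circular v_c1 = √(μ/r₁) = 40180 m/s; transfer-perijove v_p = √[μ(2/r₁ − 1/a_t)] = 54630 m/s.
Δv₁ = v_p − v_c1 = 14440 m/s.
At r₂: circular v_c2 = √(μ/r₂) = 11520 m/s; transfer-apojove v_a = √[μ(2/r₂ − 1/a_t)] = 4489 m/s.
Δv₂ = v_c2 − v_a = 7030 m/s.
Total Δv = Δv₁ + Δv₂ = 21470 m/s = 21.47 km/s.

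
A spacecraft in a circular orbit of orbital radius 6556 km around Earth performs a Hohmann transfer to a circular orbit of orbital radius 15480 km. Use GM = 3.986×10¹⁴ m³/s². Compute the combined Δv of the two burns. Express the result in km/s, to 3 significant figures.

r₁ = 6556 km = 6.556×10⁶ m.
r₂ = 15480 km = 1.548×10⁷ m.
Transfer ellipse a_t = (r₁ + r₂)/2 = 1.102×10⁷ m.
At r₁: circular v_c1 = √(μ/r₁) = 7797 m/s; transfer-perigee v_p = √[μ(2/r₁ − 1/a_t)] = 9242 m/s.
Δv₁ = v_p − v_c1 = 1445 m/s.
At r₂: circular v_c2 = √(μ/r₂) = 5074 m/s; transfer-apogee v_a = √[μ(2/r₂ − 1/a_t)] = 3914 m/s.
Δv₂ = v_c2 − v_a = 1160 m/s.
Total Δv = Δv₁ + Δv₂ = 2605 m/s = 2.605 km/s.

Δv_total ≈ 2.61 km/s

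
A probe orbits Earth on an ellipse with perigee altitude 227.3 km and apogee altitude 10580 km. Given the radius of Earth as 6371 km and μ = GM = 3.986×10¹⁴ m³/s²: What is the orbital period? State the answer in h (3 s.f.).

r_p = 6371 + 227.3 = 6598.3 km = 6.5983×10⁶ m.
r_a = 6371 + 10580 = 16951 km = 1.6951×10⁷ m.
Semi-major axis a = (r_p + r_a)/2 = (6598.3 + 16951)/2 = 11775 km = 1.177×10⁷ m.
By Kepler's third law T = 2π√(a³/μ) = 2π × 2.024×10³ = 1.272×10⁴ s.
= 3.532 h.

T ≈ 3.53 h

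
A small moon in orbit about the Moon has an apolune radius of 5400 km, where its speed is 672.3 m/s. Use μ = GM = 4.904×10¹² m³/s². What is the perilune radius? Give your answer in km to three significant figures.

r_a = 5.400×10⁶ m.
Specific energy ε = v²/2 − μ/r = -6.822×10⁵ J/kg, so a = −μ/(2ε) = 3.594×10⁶ m.
The apsides satisfy r_p + r_a = 2a, so the perilune radius is 2a − r_a = 1.789×10⁶ m = 1789.0 km.

perilune radius ≈ 1790 km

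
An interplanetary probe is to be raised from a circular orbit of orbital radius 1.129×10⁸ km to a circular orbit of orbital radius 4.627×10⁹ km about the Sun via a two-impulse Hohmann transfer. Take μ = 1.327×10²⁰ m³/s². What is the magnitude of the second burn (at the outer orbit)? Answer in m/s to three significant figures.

Δv ≈ 4190 m/s

r₁ = 1.129×10⁸ km = 1.129×10¹¹ m.
r₂ = 4.627×10⁹ km = 4.627×10¹² m.
Transfer ellipse a_t = (r₁ + r₂)/2 = 2.370×10¹² m.
At r₁: circular v_c1 = √(μ/r₁) = 34280 m/s; transfer-perihelion v_p = √[μ(2/r₁ − 1/a_t)] = 47900 m/s.
At r₂: circular v_c2 = √(μ/r₂) = 5355 m/s; transfer-aphelion v_a = √[μ(2/r₂ − 1/a_t)] = 1169 m/s.
Δv₂ = v_c2 − v_a = 4186 m/s.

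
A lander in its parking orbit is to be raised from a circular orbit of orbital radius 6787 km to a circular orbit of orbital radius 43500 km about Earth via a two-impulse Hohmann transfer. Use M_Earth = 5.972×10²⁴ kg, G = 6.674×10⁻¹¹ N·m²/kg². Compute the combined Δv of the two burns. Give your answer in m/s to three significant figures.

μ = GM = 6.674×10⁻¹¹ × 5.972×10²⁴ = 3.986×10¹⁴ m³/s².
r₁ = 6787 km = 6.787×10⁶ m.
r₂ = 43500 km = 4.350×10⁷ m.
Transfer ellipse a_t = (r₁ + r₂)/2 = 2.514×10⁷ m.
At r₁: circular v_c1 = √(μ/r₁) = 7663 m/s; transfer-perigee v_p = √[μ(2/r₁ − 1/a_t)] = 10080 m/s.
Δv₁ = v_p − v_c1 = 2416 m/s.
At r₂: circular v_c2 = √(μ/r₂) = 3027 m/s; transfer-apogee v_a = √[μ(2/r₂ − 1/a_t)] = 1573 m/s.
Δv₂ = v_c2 − v_a = 1454 m/s.
Total Δv = Δv₁ + Δv₂ = 3871 m/s.

Δv_total ≈ 3870 m/s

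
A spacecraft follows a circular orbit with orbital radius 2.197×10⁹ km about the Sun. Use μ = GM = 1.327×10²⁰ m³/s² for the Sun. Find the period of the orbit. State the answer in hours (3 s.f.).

T ≈ 493000 hours

r = 2.197×10⁹ km = 2.197×10¹² m.
Kepler's third law: T = 2π√(r³/μ) = 2π√((2.197×10¹²)³ / 1.327×10²⁰).
r³/μ = 7.991×10¹⁶ s², so T = 2π × 2.827×10⁸ = 1.776×10⁹ s.
Converting: 1.776×10⁹ s ÷ 3600 = 4.934×10⁵ hours.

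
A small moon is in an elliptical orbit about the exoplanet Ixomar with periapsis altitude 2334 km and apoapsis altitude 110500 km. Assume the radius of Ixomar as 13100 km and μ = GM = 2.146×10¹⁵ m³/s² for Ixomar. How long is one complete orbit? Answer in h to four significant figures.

r_p = 13100 + 2334 = 15434 km = 1.5434×10⁷ m.
r_a = 13100 + 110500 = 123600 km = 1.2360×10⁸ m.
Semi-major axis a = (r_p + r_a)/2 = (15434 + 1.2360×10⁵)/2 = 69517 km = 6.952×10⁷ m.
By Kepler's third law T = 2π√(a³/μ) = 2π × 1.251×10⁴ = 7.861×10⁴ s.
= 21.84 h.

T ≈ 21.84 h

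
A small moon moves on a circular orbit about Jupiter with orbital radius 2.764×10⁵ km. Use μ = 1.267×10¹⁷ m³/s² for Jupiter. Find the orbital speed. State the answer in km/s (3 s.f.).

v ≈ 21.4 km/s

r = 2.764×10⁵ km = 2.764×10⁸ m.
For a circular orbit v = √(μ/r) = √(1.267×10¹⁷ / 2.764×10⁸) = √(4.584×10⁸) = 21410 m/s.
That is 21.41 km/s.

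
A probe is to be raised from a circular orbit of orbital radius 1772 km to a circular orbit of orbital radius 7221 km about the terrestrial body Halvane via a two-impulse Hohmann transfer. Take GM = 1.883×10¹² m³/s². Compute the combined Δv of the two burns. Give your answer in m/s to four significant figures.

r₁ = 1772 km = 1.772×10⁶ m.
r₂ = 7221 km = 7.221×10⁶ m.
Transfer ellipse a_t = (r₁ + r₂)/2 = 4.496×10⁶ m.
At r₁: circular v_c1 = √(μ/r₁) = 1031 m/s; transfer-periapsis v_p = √[μ(2/r₁ − 1/a_t)] = 1306 m/s.
Δv₁ = v_p − v_c1 = 275.5 m/s.
At r₂: circular v_c2 = √(μ/r₂) = 510.7 m/s; transfer-apoapsis v_a = √[μ(2/r₂ − 1/a_t)] = 320.6 m/s.
Δv₂ = v_c2 − v_a = 190.1 m/s.
Total Δv = Δv₁ + Δv₂ = 465.6 m/s.

Δv_total ≈ 465.6 m/s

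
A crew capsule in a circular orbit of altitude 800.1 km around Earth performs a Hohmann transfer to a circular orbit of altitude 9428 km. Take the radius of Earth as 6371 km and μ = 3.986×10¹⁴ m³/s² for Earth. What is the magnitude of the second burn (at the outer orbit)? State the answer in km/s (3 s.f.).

Δv ≈ 1.05 km/s

r₁ = 6371 + 800.1 = 7171.1 km = 7.1711×10⁶ m.
r₂ = 6371 + 9428 = 15799 km = 1.5799×10⁷ m.
Transfer ellipse a_t = (r₁ + r₂)/2 = 1.149×10⁷ m.
At r₁: circular v_c1 = √(μ/r₁) = 7455 m/s; transfer-perigee v_p = √[μ(2/r₁ − 1/a_t)] = 8744 m/s.
At r₂: circular v_c2 = √(μ/r₂) = 5023 m/s; transfer-apogee v_a = √[μ(2/r₂ − 1/a_t)] = 3969 m/s.
Δv₂ = v_c2 − v_a = 1054 m/s.
= 1.054 km/s.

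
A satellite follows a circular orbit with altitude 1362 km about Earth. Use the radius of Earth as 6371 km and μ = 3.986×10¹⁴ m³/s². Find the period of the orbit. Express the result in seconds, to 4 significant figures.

r = 6371 + 1362 = 7733.0 km = 7.7330×10⁶ m.
Kepler's third law: T = 2π√(r³/μ) = 2π√((7.733×10⁶)³ / 3.986×10¹⁴).
r³/μ = 1.160×10⁶ s², so T = 2π × 1.077×10³ = 6.768×10³ s.

T ≈ 6768 seconds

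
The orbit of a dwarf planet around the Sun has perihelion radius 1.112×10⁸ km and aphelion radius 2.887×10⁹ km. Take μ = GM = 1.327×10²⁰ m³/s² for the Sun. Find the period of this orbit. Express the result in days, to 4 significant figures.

Semi-major axis a = (r_p + r_a)/2 = (1.1120×10⁸ + 2.8870×10⁹)/2 = 1.4991×10⁹ km = 1.499×10¹² m.
By Kepler's third law T = 2π√(a³/μ) = 2π × 1.593×10⁸ = 1.001×10⁹ s.
= 11590 days.

T ≈ 11590 days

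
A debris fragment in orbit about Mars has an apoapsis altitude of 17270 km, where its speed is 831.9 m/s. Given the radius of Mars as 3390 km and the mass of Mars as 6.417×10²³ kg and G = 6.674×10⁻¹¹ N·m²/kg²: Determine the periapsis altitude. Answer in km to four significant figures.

periapsis altitude ≈ 749.7 km

μ = GM = 6.674×10⁻¹¹ × 6.417×10²³ = 4.283×10¹³ m³/s².
r_a = 3390 + 17270 = 20660 km = 2.066×10⁷ m.
Specific energy ε = v²/2 − μ/r = -1.727×10⁶ J/kg, so a = −μ/(2ε) = 1.240×10⁷ m.
The apsides satisfy r_p + r_a = 2a, so the periapsis radius is 2a − r_a = 4.140×10⁶ m = 4139.7 km.
Periapsis altitude = 4139.7 − 3390 = 749.72 km.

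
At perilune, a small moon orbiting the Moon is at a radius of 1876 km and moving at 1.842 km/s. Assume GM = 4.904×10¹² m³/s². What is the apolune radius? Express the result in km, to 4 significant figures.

r_p = 1.876×10⁶ m.
Specific energy ε = v²/2 − μ/r = -9.176×10⁵ J/kg, so a = −μ/(2ε) = 2.672×10⁶ m.
The apsides satisfy r_p + r_a = 2a, so the apolune radius is 2a − r_p = 3.468×10⁶ m = 3468.4 km.

apolune radius ≈ 3468 km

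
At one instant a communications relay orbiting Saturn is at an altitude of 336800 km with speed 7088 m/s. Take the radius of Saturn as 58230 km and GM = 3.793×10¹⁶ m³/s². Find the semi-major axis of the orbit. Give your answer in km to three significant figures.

a ≈ 2.67×10⁵ km

r = 58230 + 336800 = 3.9503×10⁵ km = 3.950×10⁸ m.
Specific orbital energy ε = v²/2 − μ/r = (7088)²/2 − 3.793×10¹⁶/3.950×10⁸ = -7.090×10⁷ J/kg.
Since ε = −μ/(2a), a = −μ/(2ε) = 2.675×10⁸ m = 2.6750×10⁵ km.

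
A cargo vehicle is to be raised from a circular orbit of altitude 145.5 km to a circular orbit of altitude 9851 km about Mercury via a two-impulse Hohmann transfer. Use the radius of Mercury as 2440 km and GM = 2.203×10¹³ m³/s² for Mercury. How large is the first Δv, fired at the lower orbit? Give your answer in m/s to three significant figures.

Δv ≈ 833 m/s

r₁ = 2440 + 145.5 = 2585.5 km = 2.5855×10⁶ m.
r₂ = 2440 + 9851 = 12291 km = 1.2291×10⁷ m.
Transfer ellipse a_t = (r₁ + r₂)/2 = 7.438×10⁶ m.
At r₁: circular v_c1 = √(μ/r₁) = 2919 m/s; transfer-periherm v_p = √[μ(2/r₁ − 1/a_t)] = 3752 m/s.
Δv₁ = v_p − v_c1 = 833.3 m/s.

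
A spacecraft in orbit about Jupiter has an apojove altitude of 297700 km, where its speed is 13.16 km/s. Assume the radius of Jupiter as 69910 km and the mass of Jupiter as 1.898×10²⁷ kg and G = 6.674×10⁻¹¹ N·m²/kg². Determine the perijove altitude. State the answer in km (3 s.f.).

perijove altitude ≈ 53500 km

μ = GM = 6.674×10⁻¹¹ × 1.898×10²⁷ = 1.267×10¹⁷ m³/s².
r_a = 69910 + 297700 = 3.6761×10⁵ km = 3.676×10⁸ m.
Specific energy ε = v²/2 − μ/r = -2.580×10⁸ J/kg, so a = −μ/(2ε) = 2.455×10⁸ m.
The apsides satisfy r_p + r_a = 2a, so the perijove radius is 2a − r_a = 1.234×10⁸ m = 1.2339×10⁵ km.
Perijove altitude = 1.2339×10⁵ − 69910 = 53476 km.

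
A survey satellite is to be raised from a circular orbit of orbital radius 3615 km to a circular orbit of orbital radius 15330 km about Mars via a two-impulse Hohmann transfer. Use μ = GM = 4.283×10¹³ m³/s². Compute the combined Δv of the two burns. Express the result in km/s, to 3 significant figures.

Δv_total ≈ 1.58 km/s

r₁ = 3615 km = 3.615×10⁶ m.
r₂ = 15330 km = 1.533×10⁷ m.
Transfer ellipse a_t = (r₁ + r₂)/2 = 9.472×10⁶ m.
At r₁: circular v_c1 = √(μ/r₁) = 3442 m/s; transfer-periapsis v_p = √[μ(2/r₁ − 1/a_t)] = 4379 m/s.
Δv₁ = v_p − v_c1 = 936.8 m/s.
At r₂: circular v_c2 = √(μ/r₂) = 1671 m/s; transfer-apoapsis v_a = √[μ(2/r₂ − 1/a_t)] = 1033 m/s.
Δv₂ = v_c2 − v_a = 638.9 m/s.
Total Δv = Δv₁ + Δv₂ = 1576 m/s = 1.576 km/s.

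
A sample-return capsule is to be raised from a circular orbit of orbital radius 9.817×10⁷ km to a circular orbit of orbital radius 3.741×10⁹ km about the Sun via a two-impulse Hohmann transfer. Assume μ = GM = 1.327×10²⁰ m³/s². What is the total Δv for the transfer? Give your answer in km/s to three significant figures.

r₁ = 9.817×10⁷ km = 9.817×10¹⁰ m.
r₂ = 3.741×10⁹ km = 3.741×10¹² m.
Transfer ellipse a_t = (r₁ + r₂)/2 = 1.920×10¹² m.
At r₁: circular v_c1 = √(μ/r₁) = 36770 m/s; transfer-perihelion v_p = √[μ(2/r₁ − 1/a_t)] = 51330 m/s.
Δv₁ = v_p − v_c1 = 14560 m/s.
At r₂: circular v_c2 = √(μ/r₂) = 5956 m/s; transfer-aphelion v_a = √[μ(2/r₂ − 1/a_t)] = 1347 m/s.
Δv₂ = v_c2 − v_a = 4609 m/s.
Total Δv = Δv₁ + Δv₂ = 19170 m/s = 19.17 km/s.

Δv_total ≈ 19.2 km/s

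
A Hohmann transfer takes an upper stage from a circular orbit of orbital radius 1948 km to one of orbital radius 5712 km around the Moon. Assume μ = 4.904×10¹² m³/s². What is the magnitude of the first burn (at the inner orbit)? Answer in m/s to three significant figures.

r₁ = 1948 km = 1.948×10⁶ m.
r₂ = 5712 km = 5.712×10⁶ m.
Transfer ellipse a_t = (r₁ + r₂)/2 = 3.830×10⁶ m.
At r₁: circular v_c1 = √(μ/r₁) = 1587 m/s; transfer-perilune v_p = √[μ(2/r₁ − 1/a_t)] = 1938 m/s.
Δv₁ = v_p − v_c1 = 351.0 m/s.

Δv ≈ 351 m/s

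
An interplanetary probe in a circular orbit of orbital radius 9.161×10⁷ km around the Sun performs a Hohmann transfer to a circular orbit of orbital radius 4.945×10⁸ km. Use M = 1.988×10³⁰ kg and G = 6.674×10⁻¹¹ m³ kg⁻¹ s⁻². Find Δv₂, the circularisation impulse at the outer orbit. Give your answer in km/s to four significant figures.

Δv ≈ 7.222 km/s

μ = GM = 6.674×10⁻¹¹ × 1.988×10³⁰ = 1.327×10²⁰ m³/s².
r₁ = 9.161×10⁷ km = 9.161×10¹⁰ m.
r₂ = 4.945×10⁸ km = 4.945×10¹¹ m.
Transfer ellipse a_t = (r₁ + r₂)/2 = 2.931×10¹¹ m.
At r₁: circular v_c1 = √(μ/r₁) = 38060 m/s; transfer-perihelion v_p = √[μ(2/r₁ − 1/a_t)] = 49440 m/s.
At r₂: circular v_c2 = √(μ/r₂) = 16380 m/s; transfer-aphelion v_a = √[μ(2/r₂ − 1/a_t)] = 9158 m/s.
Δv₂ = v_c2 − v_a = 7222 m/s.
= 7.222 km/s.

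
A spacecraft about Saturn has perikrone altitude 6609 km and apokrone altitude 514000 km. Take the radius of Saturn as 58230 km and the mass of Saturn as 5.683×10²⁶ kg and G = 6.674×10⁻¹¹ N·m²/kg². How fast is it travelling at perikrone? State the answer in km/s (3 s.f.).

v ≈ 32.4 km/s

μ = GM = 6.674×10⁻¹¹ × 5.683×10²⁶ = 3.793×10¹⁶ m³/s².
r_p = 58230 + 6609 = 64839 km = 6.4839×10⁷ m.
r_a = 58230 + 514000 = 572230 km = 5.7223×10⁸ m.
Semi-major axis a = (r_p + r_a)/2 = 3.1853×10⁵ km = 3.185×10⁸ m.
Vis-viva: v² = μ(2/r − 1/a) = 3.793×10¹⁶ × (3.085×10⁻⁸ − 3.139×10⁻⁹) = 1.051×10⁹ m²/s².
v = 32420 m/s = 32.42 km/s.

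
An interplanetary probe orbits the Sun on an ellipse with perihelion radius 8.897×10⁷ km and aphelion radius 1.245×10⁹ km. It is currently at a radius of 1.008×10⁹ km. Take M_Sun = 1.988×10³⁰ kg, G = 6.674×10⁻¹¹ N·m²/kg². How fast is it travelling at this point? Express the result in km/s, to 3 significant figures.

v ≈ 8.02 km/s

μ = GM = 6.674×10⁻¹¹ × 1.988×10³⁰ = 1.327×10²⁰ m³/s².
Semi-major axis a = (r_p + r_a)/2 = 6.6698×10⁸ km = 6.670×10¹¹ m.
Vis-viva: v² = μ(2/r − 1/a) = 1.327×10²⁰ × (1.984×10⁻¹² − 1.499×10⁻¹²) = 6.433×10⁷ m²/s².
v = 8021 m/s = 8.021 km/s.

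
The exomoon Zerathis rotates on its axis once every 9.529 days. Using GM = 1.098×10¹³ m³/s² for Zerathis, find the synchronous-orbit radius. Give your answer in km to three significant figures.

T = 9.529 days = 8.233×10⁵ s.
A synchronous orbit has period T, so by Kepler's third law a = (μT²/4π²)^(1/3).
μT²/4π² = 1.098×10¹³ × (8.233×10⁵)² / 39.48 = 1.885×10²³ m³.
a = 5.734×10⁷ m = 57340 km.

r_sync ≈ 57300 km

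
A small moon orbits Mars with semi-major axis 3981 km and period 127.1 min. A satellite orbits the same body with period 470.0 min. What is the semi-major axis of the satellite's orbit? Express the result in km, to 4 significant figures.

Kepler's third law: a³ ∝ T², so a₂ = a₁ (T₂/T₁)^(2/3).
T₂/T₁ = 3.698, (T₂/T₁)^(2/3) = 2.391.
a₂ = 3981 × 2.391 = 9520 km.

a₂ ≈ 9520 km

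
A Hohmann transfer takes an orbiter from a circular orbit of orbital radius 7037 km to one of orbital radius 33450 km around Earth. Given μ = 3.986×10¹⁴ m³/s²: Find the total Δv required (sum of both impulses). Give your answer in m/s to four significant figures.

r₁ = 7037 km = 7.037×10⁶ m.
r₂ = 33450 km = 3.345×10⁷ m.
Transfer ellipse a_t = (r₁ + r₂)/2 = 2.024×10⁷ m.
At r₁: circular v_c1 = √(μ/r₁) = 7526 m/s; transfer-perigee v_p = √[μ(2/r₁ − 1/a_t)] = 9675 m/s.
Δv₁ = v_p − v_c1 = 2148 m/s.
At r₂: circular v_c2 = √(μ/r₂) = 3452 m/s; transfer-apogee v_a = √[μ(2/r₂ − 1/a_t)] = 2035 m/s.
Δv₂ = v_c2 − v_a = 1417 m/s.
Total Δv = Δv₁ + Δv₂ = 3565 m/s.

Δv_total ≈ 3565 m/s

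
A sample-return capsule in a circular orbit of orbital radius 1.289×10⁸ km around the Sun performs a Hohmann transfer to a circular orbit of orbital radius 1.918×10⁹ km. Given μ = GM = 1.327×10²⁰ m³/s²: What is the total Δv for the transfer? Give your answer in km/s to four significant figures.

r₁ = 1.289×10⁸ km = 1.289×10¹¹ m.
r₂ = 1.918×10⁹ km = 1.918×10¹² m.
Transfer ellipse a_t = (r₁ + r₂)/2 = 1.023×10¹² m.
At r₁: circular v_c1 = √(μ/r₁) = 32090 m/s; transfer-perihelion v_p = √[μ(2/r₁ − 1/a_t)] = 43920 m/s.
Δv₁ = v_p − v_c1 = 11840 m/s.
At r₂: circular v_c2 = √(μ/r₂) = 8318 m/s; transfer-aphelion v_a = √[μ(2/r₂ − 1/a_t)] = 2952 m/s.
Δv₂ = v_c2 − v_a = 5366 m/s.
Total Δv = Δv₁ + Δv₂ = 17200 m/s = 17.20 km/s.

Δv_total ≈ 17.20 km/s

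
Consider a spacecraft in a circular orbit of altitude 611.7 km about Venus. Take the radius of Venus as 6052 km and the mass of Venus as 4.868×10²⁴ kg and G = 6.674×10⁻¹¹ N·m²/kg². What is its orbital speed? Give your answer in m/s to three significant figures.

v ≈ 6980 m/s

μ = GM = 6.674×10⁻¹¹ × 4.868×10²⁴ = 3.249×10¹⁴ m³/s².
r = 6052 + 611.7 = 6663.7 km = 6.6637×10⁶ m.
For a circular orbit v = √(μ/r) = √(3.249×10¹⁴ / 6.664×10⁶) = √(4.876×10⁷) = 6982 m/s.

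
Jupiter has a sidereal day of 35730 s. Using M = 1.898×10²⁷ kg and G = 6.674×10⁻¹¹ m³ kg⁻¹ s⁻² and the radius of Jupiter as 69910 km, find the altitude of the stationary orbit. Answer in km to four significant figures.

μ = GM = 6.674×10⁻¹¹ × 1.898×10²⁷ = 1.267×10¹⁷ m³/s².
A synchronous orbit has period T, so by Kepler's third law a = (μT²/4π²)^(1/3).
μT²/4π² = 1.267×10¹⁷ × (3.573×10⁴)² / 39.48 = 4.096×10²⁴ m³.
a = 1.600×10⁸ m = 1.6000×10⁵ km.
Altitude h = a − R = 1.6000×10⁵ − 69910 = 90094 km.

h_sync ≈ 90090 km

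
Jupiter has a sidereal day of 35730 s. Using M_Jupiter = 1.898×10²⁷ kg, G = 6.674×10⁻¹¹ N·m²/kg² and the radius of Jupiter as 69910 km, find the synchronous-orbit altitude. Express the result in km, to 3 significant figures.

μ = GM = 6.674×10⁻¹¹ × 1.898×10²⁷ = 1.267×10¹⁷ m³/s².
A synchronous orbit has period T, so by Kepler's third law a = (μT²/4π²)^(1/3).
μT²/4π² = 1.267×10¹⁷ × (3.573×10⁴)² / 39.48 = 4.096×10²⁴ m³.
a = 1.600×10⁸ m = 1.6000×10⁵ km.
Altitude h = a − R = 1.6000×10⁵ − 69910 = 90094 km.

h_sync ≈ 90100 km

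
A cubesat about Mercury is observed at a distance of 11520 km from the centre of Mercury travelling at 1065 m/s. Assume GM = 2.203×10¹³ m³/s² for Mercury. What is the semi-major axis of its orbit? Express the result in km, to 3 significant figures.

a ≈ 8190 km

r = 1.152×10⁷ m.
Vis-viva rearranged: 1/a = 2/r − v²/μ = 1.736×10⁻⁷ − 5.149×10⁻⁸ = 1.221×10⁻⁷ m⁻¹.
a = 8.188×10⁶ m = 8188.3 km.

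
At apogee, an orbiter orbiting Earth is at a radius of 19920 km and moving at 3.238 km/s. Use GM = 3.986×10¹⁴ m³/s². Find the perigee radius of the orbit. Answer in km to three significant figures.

perigee radius ≈ 7070 km

r_a = 1.992×10⁷ m.
Specific energy ε = v²/2 − μ/r = -1.477×10⁷ J/kg, so a = −μ/(2ε) = 1.350×10⁷ m.
The apsides satisfy r_p + r_a = 2a, so the perigee radius is 2a − r_a = 7.071×10⁶ m = 7071.3 km.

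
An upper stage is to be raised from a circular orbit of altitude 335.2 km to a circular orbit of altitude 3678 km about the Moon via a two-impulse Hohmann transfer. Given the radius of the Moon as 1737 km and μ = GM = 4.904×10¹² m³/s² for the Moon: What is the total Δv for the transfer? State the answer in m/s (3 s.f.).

Δv_total ≈ 555 m/s

r₁ = 1737 + 335.2 = 2072.2 km = 2.0722×10⁶ m.
r₂ = 1737 + 3678 = 5415.0 km = 5.4150×10⁶ m.
Transfer ellipse a_t = (r₁ + r₂)/2 = 3.744×10⁶ m.
At r₁: circular v_c1 = √(μ/r₁) = 1538 m/s; transfer-perilune v_p = √[μ(2/r₁ − 1/a_t)] = 1850 m/s.
Δv₁ = v_p − v_c1 = 311.8 m/s.
At r₂: circular v_c2 = √(μ/r₂) = 951.6 m/s; transfer-apolune v_a = √[μ(2/r₂ − 1/a_t)] = 708.0 m/s.
Δv₂ = v_c2 − v_a = 243.6 m/s.
Total Δv = Δv₁ + Δv₂ = 555.4 m/s.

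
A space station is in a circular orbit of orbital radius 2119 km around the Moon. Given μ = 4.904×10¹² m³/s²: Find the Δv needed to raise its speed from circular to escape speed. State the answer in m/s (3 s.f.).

r = 2119 km = 2.119×10⁶ m.
Circular speed v_c = √(μ/r) = 1521 m/s.
Escape speed v_esc = √(2μ/r) = √2 × v_c = 2151 m/s.
Δv = v_esc − v_c = 630.1 m/s.

Δv ≈ 630 m/s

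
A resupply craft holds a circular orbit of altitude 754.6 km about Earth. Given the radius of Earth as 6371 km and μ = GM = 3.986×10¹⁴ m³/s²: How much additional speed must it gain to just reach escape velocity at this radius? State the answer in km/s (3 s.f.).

Δv ≈ 3.10 km/s

r = 6371 + 754.6 = 7125.6 km = 7.1256×10⁶ m.
Circular speed v_c = √(μ/r) = 7479 m/s.
Escape speed v_esc = √(2μ/r) = √2 × v_c = 10580 m/s.
Δv = v_esc − v_c = 3098 m/s = 3.098 km/s.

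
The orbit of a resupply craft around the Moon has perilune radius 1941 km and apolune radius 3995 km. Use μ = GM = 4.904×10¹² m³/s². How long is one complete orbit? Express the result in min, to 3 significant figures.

Semi-major axis a = (r_p + r_a)/2 = (1941.0 + 3995.0)/2 = 2968.0 km = 2.968×10⁶ m.
By Kepler's third law T = 2π√(a³/μ) = 2π × 2.309×10³ = 1.451×10⁴ s.
= 241.8 min.

T ≈ 242 min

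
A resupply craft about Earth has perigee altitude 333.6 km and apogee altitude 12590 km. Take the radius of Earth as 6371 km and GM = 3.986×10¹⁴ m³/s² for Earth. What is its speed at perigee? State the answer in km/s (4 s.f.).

v ≈ 9.372 km/s

r_p = 6371 + 333.6 = 6704.6 km = 6.7046×10⁶ m.
r_a = 6371 + 12590 = 18961 km = 1.8961×10⁷ m.
Semi-major axis a = (r_p + r_a)/2 = 12833 km = 1.283×10⁷ m.
Vis-viva: v² = μ(2/r − 1/a) = 3.986×10¹⁴ × (2.983×10⁻⁷ − 7.793×10⁻⁸) = 8.784×10⁷ m²/s².
v = 9372 m/s = 9.372 km/s.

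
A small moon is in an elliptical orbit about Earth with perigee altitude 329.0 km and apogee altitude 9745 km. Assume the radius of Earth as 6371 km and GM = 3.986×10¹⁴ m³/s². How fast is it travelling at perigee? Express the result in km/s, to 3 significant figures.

r_p = 6371 + 329.0 = 6700.0 km = 6.7000×10⁶ m.
r_a = 6371 + 9745 = 16116 km = 1.6116×10⁷ m.
Semi-major axis a = (r_p + r_a)/2 = 11408 km = 1.141×10⁷ m.
Vis-viva: v² = μ(2/r − 1/a) = 3.986×10¹⁴ × (2.985×10⁻⁷ − 8.766×10⁻⁸) = 8.404×10⁷ m²/s².
v = 9168 m/s = 9.168 km/s.

v ≈ 9.17 km/s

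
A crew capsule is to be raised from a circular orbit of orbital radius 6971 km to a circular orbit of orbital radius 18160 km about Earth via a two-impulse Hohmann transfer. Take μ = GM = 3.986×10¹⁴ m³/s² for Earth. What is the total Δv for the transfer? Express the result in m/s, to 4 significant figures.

r₁ = 6971 km = 6.971×10⁶ m.
r₂ = 18160 km = 1.816×10⁷ m.
Transfer ellipse a_t = (r₁ + r₂)/2 = 1.257×10⁷ m.
At r₁: circular v_c1 = √(μ/r₁) = 7562 m/s; transfer-perigee v_p = √[μ(2/r₁ − 1/a_t)] = 9091 m/s.
Δv₁ = v_p − v_c1 = 1529 m/s.
At r₂: circular v_c2 = √(μ/r₂) = 4685 m/s; transfer-apogee v_a = √[μ(2/r₂ − 1/a_t)] = 3490 m/s.
Δv₂ = v_c2 − v_a = 1195 m/s.
Total Δv = Δv₁ + Δv₂ = 2724 m/s.

Δv_total ≈ 2724 m/s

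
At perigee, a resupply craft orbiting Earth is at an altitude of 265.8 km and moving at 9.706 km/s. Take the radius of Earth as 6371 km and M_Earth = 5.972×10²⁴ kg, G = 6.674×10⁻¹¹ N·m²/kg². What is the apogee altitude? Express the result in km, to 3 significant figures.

apogee altitude ≈ 17800 km

μ = GM = 6.674×10⁻¹¹ × 5.972×10²⁴ = 3.986×10¹⁴ m³/s².
r_p = 6371 + 265.8 = 6636.8 km = 6.637×10⁶ m.
Specific energy ε = v²/2 − μ/r = -1.295×10⁷ J/kg, so a = −μ/(2ε) = 1.539×10⁷ m.
The apsides satisfy r_p + r_a = 2a, so the apogee radius is 2a − r_p = 2.414×10⁷ m = 24137 km.
Apogee altitude = 24137 − 6371 = 17766 km.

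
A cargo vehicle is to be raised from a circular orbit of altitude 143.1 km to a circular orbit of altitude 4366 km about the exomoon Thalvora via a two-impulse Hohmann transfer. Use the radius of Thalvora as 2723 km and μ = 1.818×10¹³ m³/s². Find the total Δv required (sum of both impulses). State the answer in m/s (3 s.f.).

r₁ = 2723 + 143.1 = 2866.1 km = 2.8661×10⁶ m.
r₂ = 2723 + 4366 = 7089.0 km = 7.0890×10⁶ m.
Transfer ellipse a_t = (r₁ + r₂)/2 = 4.978×10⁶ m.
At r₁: circular v_c1 = √(μ/r₁) = 2519 m/s; transfer-periapsis v_p = √[μ(2/r₁ − 1/a_t)] = 3006 m/s.
Δv₁ = v_p − v_c1 = 487.1 m/s.
At r₂: circular v_c2 = √(μ/r₂) = 1601 m/s; transfer-apoapsis v_a = √[μ(2/r₂ − 1/a_t)] = 1215 m/s.
Δv₂ = v_c2 − v_a = 386.2 m/s.
Total Δv = Δv₁ + Δv₂ = 873.3 m/s.

Δv_total ≈ 873 m/s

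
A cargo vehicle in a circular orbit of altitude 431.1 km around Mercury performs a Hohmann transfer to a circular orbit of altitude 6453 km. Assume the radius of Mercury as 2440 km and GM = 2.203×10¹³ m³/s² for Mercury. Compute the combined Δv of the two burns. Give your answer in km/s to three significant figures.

Δv_total ≈ 1.11 km/s

r₁ = 2440 + 431.1 = 2871.1 km = 2.8711×10⁶ m.
r₂ = 2440 + 6453 = 8893.0 km = 8.8930×10⁶ m.
Transfer ellipse a_t = (r₁ + r₂)/2 = 5.882×10⁶ m.
At r₁: circular v_c1 = √(μ/r₁) = 2770 m/s; transfer-periherm v_p = √[μ(2/r₁ − 1/a_t)] = 3406 m/s.
Δv₁ = v_p − v_c1 = 636.0 m/s.
At r₂: circular v_c2 = √(μ/r₂) = 1574 m/s; transfer-apoherm v_a = √[μ(2/r₂ − 1/a_t)] = 1100 m/s.
Δv₂ = v_c2 − v_a = 474.3 m/s.
Total Δv = Δv₁ + Δv₂ = 1110 m/s = 1.110 km/s.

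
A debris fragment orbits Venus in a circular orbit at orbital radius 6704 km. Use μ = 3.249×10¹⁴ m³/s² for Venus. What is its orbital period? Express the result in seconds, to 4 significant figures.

T ≈ 6051 seconds

r = 6704 km = 6.704×10⁶ m.
Kepler's third law: T = 2π√(r³/μ) = 2π√((6.704×10⁶)³ / 3.249×10¹⁴).
r³/μ = 9.274×10⁵ s², so T = 2π × 9.630×10² = 6.051×10³ s.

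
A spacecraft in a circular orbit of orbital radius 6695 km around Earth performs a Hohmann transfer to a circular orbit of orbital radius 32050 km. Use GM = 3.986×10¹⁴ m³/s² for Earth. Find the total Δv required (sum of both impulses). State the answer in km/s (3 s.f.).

r₁ = 6695 km = 6.695×10⁶ m.
r₂ = 32050 km = 3.205×10⁷ m.
Transfer ellipse a_t = (r₁ + r₂)/2 = 1.937×10⁷ m.
At r₁: circular v_c1 = √(μ/r₁) = 7716 m/s; transfer-perigee v_p = √[μ(2/r₁ − 1/a_t)] = 9925 m/s.
Δv₁ = v_p − v_c1 = 2209 m/s.
At r₂: circular v_c2 = √(μ/r₂) = 3527 m/s; transfer-apogee v_a = √[μ(2/r₂ − 1/a_t)] = 2073 m/s.
Δv₂ = v_c2 − v_a = 1453 m/s.
Total Δv = Δv₁ + Δv₂ = 3662 m/s = 3.662 km/s.

Δv_total ≈ 3.66 km/s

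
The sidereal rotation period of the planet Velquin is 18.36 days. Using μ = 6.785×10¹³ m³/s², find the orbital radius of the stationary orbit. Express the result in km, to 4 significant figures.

r_sync ≈ 1.629×10⁵ km

T = 18.36 days = 1.586×10⁶ s.
A synchronous orbit has period T, so by Kepler's third law a = (μT²/4π²)^(1/3).
μT²/4π² = 6.785×10¹³ × (1.586×10⁶)² / 39.48 = 4.325×10²⁴ m³.
a = 1.629×10⁸ m = 1.6292×10⁵ km.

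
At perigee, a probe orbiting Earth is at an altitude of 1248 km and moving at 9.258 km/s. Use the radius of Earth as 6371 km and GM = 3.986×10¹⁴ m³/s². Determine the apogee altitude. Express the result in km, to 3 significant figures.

apogee altitude ≈ 28100 km

r_p = 6371 + 1248 = 7619.0 km = 7.619×10⁶ m.
Specific energy ε = v²/2 − μ/r = -9.461×10⁶ J/kg, so a = −μ/(2ε) = 2.106×10⁷ m.
The apsides satisfy r_p + r_a = 2a, so the apogee radius is 2a − r_p = 3.451×10⁷ m = 34511 km.
Apogee altitude = 34511 − 6371 = 28140 km.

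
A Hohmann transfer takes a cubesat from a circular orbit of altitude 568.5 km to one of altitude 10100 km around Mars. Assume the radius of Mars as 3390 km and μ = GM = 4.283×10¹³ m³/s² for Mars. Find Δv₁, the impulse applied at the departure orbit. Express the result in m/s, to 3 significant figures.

Δv ≈ 801 m/s

r₁ = 3390 + 568.5 = 3958.5 km = 3.9585×10⁶ m.
r₂ = 3390 + 10100 = 13490 km = 1.3490×10⁷ m.
Transfer ellipse a_t = (r₁ + r₂)/2 = 8.724×10⁶ m.
At r₁: circular v_c1 = √(μ/r₁) = 3289 m/s; transfer-periapsis v_p = √[μ(2/r₁ − 1/a_t)] = 4090 m/s.
Δv₁ = v_p − v_c1 = 800.9 m/s.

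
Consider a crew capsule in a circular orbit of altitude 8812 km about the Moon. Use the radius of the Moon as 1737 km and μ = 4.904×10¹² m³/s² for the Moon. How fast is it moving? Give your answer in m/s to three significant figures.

r = 1737 + 8812 = 10549 km = 1.0549×10⁷ m.
For a circular orbit v = √(μ/r) = √(4.904×10¹² / 1.055×10⁷) = √(4.649×10⁵) = 681.8 m/s.

v ≈ 682 m/s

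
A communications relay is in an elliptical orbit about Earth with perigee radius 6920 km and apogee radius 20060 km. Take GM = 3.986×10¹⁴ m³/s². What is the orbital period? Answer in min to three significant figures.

T ≈ 260 min

Semi-major axis a = (r_p + r_a)/2 = (6920.0 + 20060)/2 = 13490 km = 1.349×10⁷ m.
By Kepler's third law T = 2π√(a³/μ) = 2π × 2.482×10³ = 1.559×10⁴ s.
= 259.9 min.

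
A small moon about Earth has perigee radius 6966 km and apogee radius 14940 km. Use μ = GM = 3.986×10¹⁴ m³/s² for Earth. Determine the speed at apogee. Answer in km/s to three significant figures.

Semi-major axis a = (r_p + r_a)/2 = 10953 km = 1.095×10⁷ m.
Vis-viva: v² = μ(2/r − 1/a) = 3.986×10¹⁴ × (1.339×10⁻⁷ − 9.130×10⁻⁸) = 1.697×10⁷ m²/s².
v = 4119 m/s = 4.119 km/s.

v ≈ 4.12 km/s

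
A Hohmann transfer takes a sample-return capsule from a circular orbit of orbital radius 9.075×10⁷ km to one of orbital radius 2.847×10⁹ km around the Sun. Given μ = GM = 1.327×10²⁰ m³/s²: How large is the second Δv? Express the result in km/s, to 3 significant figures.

Δv ≈ 5.13 km/s

r₁ = 9.075×10⁷ km = 9.075×10¹⁰ m.
r₂ = 2.847×10⁹ km = 2.847×10¹² m.
Transfer ellipse a_t = (r₁ + r₂)/2 = 1.469×10¹² m.
At r₁: circular v_c1 = √(μ/r₁) = 38240 m/s; transfer-perihelion v_p = √[μ(2/r₁ − 1/a_t)] = 53240 m/s.
At r₂: circular v_c2 = √(μ/r₂) = 6827 m/s; transfer-aphelion v_a = √[μ(2/r₂ − 1/a_t)] = 1697 m/s.
Δv₂ = v_c2 − v_a = 5130 m/s.
= 5.130 km/s.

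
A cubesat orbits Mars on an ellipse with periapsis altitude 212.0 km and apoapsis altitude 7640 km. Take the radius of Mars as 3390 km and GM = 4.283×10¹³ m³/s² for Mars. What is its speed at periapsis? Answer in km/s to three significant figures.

r_p = 3390 + 212.0 = 3602.0 km = 3.6020×10⁶ m.
r_a = 3390 + 7640 = 11030 km = 1.1030×10⁷ m.
Semi-major axis a = (r_p + r_a)/2 = 7316.0 km = 7.316×10⁶ m.
Vis-viva: v² = μ(2/r − 1/a) = 4.283×10¹³ × (5.552×10⁻⁷ − 1.367×10⁻⁷) = 1.793×10⁷ m²/s².
v = 4234 m/s = 4.234 km/s.

v ≈ 4.23 km/s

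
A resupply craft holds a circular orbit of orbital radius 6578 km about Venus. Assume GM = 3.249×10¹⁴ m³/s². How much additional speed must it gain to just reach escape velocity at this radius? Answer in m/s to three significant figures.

r = 6578 km = 6.578×10⁶ m.
Circular speed v_c = √(μ/r) = 7028 m/s.
Escape speed v_esc = √(2μ/r) = √2 × v_c = 9939 m/s.
Δv = v_esc − v_c = 2911 m/s.

Δv ≈ 2910 m/s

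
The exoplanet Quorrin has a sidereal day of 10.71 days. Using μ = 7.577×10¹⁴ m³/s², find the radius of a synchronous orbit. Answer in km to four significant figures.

T = 10.71 days = 9.253×10⁵ s.
A synchronous orbit has period T, so by Kepler's third law a = (μT²/4π²)^(1/3).
μT²/4π² = 7.577×10¹⁴ × (9.253×10⁵)² / 39.48 = 1.643×10²⁵ m³.
a = 2.542×10⁸ m = 2.5424×10⁵ km.

r_sync ≈ 2.542×10⁵ km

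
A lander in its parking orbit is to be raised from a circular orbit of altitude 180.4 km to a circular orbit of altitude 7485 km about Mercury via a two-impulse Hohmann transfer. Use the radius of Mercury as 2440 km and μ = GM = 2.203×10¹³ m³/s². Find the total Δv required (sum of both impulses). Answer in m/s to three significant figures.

r₁ = 2440 + 180.4 = 2620.4 km = 2.6204×10⁶ m.
r₂ = 2440 + 7485 = 9925.0 km = 9.9250×10⁶ m.
Transfer ellipse a_t = (r₁ + r₂)/2 = 6.273×10⁶ m.
At r₁: circular v_c1 = √(μ/r₁) = 2900 m/s; transfer-periherm v_p = √[μ(2/r₁ − 1/a_t)] = 3647 m/s.
Δv₁ = v_p − v_c1 = 747.7 m/s.
At r₂: circular v_c2 = √(μ/r₂) = 1490 m/s; transfer-apoherm v_a = √[μ(2/r₂ − 1/a_t)] = 962.9 m/s.
Δv₂ = v_c2 − v_a = 526.9 m/s.
Total Δv = Δv₁ + Δv₂ = 1275 m/s.

Δv_total ≈ 1270 m/s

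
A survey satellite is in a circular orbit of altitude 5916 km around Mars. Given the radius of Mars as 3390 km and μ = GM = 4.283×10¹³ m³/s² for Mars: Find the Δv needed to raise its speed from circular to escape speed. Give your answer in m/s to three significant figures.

r = 3390 + 5916 = 9306.0 km = 9.3060×10⁶ m.
Circular speed v_c = √(μ/r) = 2145 m/s.
Escape speed v_esc = √(2μ/r) = √2 × v_c = 3034 m/s.
Δv = v_esc − v_c = 888.6 m/s.

Δv ≈ 889 m/s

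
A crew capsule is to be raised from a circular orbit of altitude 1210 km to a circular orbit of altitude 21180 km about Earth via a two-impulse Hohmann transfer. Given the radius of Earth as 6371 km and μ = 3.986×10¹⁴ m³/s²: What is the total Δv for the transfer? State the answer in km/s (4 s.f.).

Δv_total ≈ 3.135 km/s

r₁ = 6371 + 1210 = 7581.0 km = 7.5810×10⁶ m.
r₂ = 6371 + 21180 = 27551 km = 2.7551×10⁷ m.
Transfer ellipse a_t = (r₁ + r₂)/2 = 1.757×10⁷ m.
At r₁: circular v_c1 = √(μ/r₁) = 7251 m/s; transfer-perigee v_p = √[μ(2/r₁ − 1/a_t)] = 9081 m/s.
Δv₁ = v_p − v_c1 = 1830 m/s.
At r₂: circular v_c2 = √(μ/r₂) = 3804 m/s; transfer-apogee v_a = √[μ(2/r₂ − 1/a_t)] = 2499 m/s.
Δv₂ = v_c2 − v_a = 1305 m/s.
Total Δv = Δv₁ + Δv₂ = 3135 m/s = 3.135 km/s.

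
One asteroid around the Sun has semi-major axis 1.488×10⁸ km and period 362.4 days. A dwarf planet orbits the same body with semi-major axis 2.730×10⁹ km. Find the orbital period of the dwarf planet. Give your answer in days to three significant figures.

T₂ ≈ 28500 days

Kepler's third law: T² ∝ a³, so T₂ = T₁ (a₂/a₁)^(3/2).
a₂/a₁ = 18.35, (a₂/a₁)^(3/2) = 78.58.
T₂ = 362.4 × 78.58 = 28480 days.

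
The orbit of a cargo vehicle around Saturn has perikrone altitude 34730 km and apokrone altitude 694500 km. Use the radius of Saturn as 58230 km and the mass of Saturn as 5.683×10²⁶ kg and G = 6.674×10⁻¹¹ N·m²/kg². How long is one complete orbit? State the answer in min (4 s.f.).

T ≈ 4675 min

μ = GM = 6.674×10⁻¹¹ × 5.683×10²⁶ = 3.793×10¹⁶ m³/s².
r_p = 58230 + 34730 = 92960 km = 9.2960×10⁷ m.
r_a = 58230 + 694500 = 752730 km = 7.5273×10⁸ m.
Semi-major axis a = (r_p + r_a)/2 = (92960 + 7.5273×10⁵)/2 = 4.2284×10⁵ km = 4.228×10⁸ m.
By Kepler's third law T = 2π√(a³/μ) = 2π × 4.465×10⁴ = 2.805×10⁵ s.
= 4675 min.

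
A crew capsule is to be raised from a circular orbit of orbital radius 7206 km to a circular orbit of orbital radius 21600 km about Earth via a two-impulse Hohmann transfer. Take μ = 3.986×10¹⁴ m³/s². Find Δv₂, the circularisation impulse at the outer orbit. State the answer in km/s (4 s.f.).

r₁ = 7206 km = 7.206×10⁶ m.
r₂ = 21600 km = 2.160×10⁷ m.
Transfer ellipse a_t = (r₁ + r₂)/2 = 1.440×10⁷ m.
At r₁: circular v_c1 = √(μ/r₁) = 7437 m/s; transfer-perigee v_p = √[μ(2/r₁ − 1/a_t)] = 9108 m/s.
At r₂: circular v_c2 = √(μ/r₂) = 4296 m/s; transfer-apogee v_a = √[μ(2/r₂ − 1/a_t)] = 3039 m/s.
Δv₂ = v_c2 − v_a = 1257 m/s.
= 1.257 km/s.

Δv ≈ 1.257 km/s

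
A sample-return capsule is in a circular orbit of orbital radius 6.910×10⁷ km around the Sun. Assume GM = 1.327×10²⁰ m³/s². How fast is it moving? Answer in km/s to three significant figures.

r = 6.910×10⁷ km = 6.910×10¹⁰ m.
For a circular orbit v = √(μ/r) = √(1.327×10²⁰ / 6.910×10¹⁰) = √(1.920×10⁹) = 43820 m/s.
That is 43.82 km/s.

v ≈ 43.8 km/s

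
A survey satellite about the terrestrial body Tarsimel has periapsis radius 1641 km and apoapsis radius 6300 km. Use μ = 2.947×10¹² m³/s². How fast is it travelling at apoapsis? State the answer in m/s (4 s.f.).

Semi-major axis a = (r_p + r_a)/2 = 3970.5 km = 3.970×10⁶ m.
Vis-viva: v² = μ(2/r − 1/a) = 2.947×10¹² × (3.175×10⁻⁷ − 2.519×10⁻⁷) = 1.933×10⁵ m²/s².
v = 439.7 m/s.

v ≈ 439.7 m/s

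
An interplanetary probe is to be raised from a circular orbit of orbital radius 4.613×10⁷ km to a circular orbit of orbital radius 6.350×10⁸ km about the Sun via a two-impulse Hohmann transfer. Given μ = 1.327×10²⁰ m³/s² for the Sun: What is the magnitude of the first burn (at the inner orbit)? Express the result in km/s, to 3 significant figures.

r₁ = 4.613×10⁷ km = 4.613×10¹⁰ m.
r₂ = 6.350×10⁸ km = 6.350×10¹¹ m.
Transfer ellipse a_t = (r₁ + r₂)/2 = 3.406×10¹¹ m.
At r₁: circular v_c1 = √(μ/r₁) = 53630 m/s; transfer-perihelion v_p = √[μ(2/r₁ − 1/a_t)] = 73240 m/s.
Δv₁ = v_p − v_c1 = 19600 m/s.
= 19.60 km/s.

Δv ≈ 19.6 km/s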